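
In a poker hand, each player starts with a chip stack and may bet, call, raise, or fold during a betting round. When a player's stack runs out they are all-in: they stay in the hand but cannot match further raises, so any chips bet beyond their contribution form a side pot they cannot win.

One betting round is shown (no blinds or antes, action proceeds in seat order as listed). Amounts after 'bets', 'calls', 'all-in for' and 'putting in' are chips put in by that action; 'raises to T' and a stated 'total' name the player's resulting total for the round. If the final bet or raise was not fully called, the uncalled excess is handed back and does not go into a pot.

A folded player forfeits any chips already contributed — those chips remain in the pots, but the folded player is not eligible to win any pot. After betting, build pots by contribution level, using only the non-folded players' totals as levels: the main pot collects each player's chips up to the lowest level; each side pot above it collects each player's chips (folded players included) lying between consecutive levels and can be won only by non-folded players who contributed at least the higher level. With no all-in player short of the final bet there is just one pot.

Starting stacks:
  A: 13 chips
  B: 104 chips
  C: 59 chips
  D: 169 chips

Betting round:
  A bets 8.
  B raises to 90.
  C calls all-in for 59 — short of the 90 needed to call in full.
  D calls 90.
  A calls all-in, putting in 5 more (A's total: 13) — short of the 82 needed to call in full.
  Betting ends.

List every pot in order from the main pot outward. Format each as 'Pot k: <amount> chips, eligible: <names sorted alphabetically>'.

Pot 1: 52 chips, eligible: A, B, C, D
Pot 2: 138 chips, eligible: B, C, D
Pot 3: 62 chips, eligible: B, D

Derivation:
Contributions: A=13, B=90, C=59, D=90
Pot levels (distinct totals of non-folded players): 13, 59, 90
Layer 1-13: 13 each from A, B, C, D = 13*4 = 52 chips; eligible A, B, C, D
Layer 14-59: 46 each from B, C, D = 46*3 = 138 chips; eligible B, C, D
Layer 60-90: 31 each from B, D = 31*2 = 62 chips; eligible B, D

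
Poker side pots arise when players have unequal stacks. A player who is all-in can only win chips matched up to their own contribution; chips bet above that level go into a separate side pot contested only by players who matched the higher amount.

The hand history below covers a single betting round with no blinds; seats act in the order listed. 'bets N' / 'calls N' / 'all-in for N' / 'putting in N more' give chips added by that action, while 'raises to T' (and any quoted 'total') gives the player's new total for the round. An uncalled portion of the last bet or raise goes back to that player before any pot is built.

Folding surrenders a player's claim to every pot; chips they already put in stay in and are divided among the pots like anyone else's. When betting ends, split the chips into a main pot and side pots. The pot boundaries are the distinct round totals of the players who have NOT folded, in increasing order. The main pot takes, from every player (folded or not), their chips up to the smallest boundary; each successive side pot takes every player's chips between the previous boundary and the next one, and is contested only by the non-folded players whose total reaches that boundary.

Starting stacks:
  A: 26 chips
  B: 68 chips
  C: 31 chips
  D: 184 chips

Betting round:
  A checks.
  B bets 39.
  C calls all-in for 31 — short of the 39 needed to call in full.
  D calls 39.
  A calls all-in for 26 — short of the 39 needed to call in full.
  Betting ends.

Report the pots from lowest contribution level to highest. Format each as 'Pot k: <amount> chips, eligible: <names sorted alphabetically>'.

Pot 1: 104 chips, eligible: A, B, C, D
Pot 2: 15 chips, eligible: B, C, D
Pot 3: 16 chips, eligible: B, D

Derivation:
Contributions: A=26, B=39, C=31, D=39
Pot levels (distinct totals of non-folded players): 26, 31, 39
Layer 1-26: 26 each from A, B, C, D = 26*4 = 104 chips; eligible A, B, C, D
Layer 27-31: 5 each from B, C, D = 5*3 = 15 chips; eligible B, C, D
Layer 32-39: 8 each from B, D = 8*2 = 16 chips; eligible B, D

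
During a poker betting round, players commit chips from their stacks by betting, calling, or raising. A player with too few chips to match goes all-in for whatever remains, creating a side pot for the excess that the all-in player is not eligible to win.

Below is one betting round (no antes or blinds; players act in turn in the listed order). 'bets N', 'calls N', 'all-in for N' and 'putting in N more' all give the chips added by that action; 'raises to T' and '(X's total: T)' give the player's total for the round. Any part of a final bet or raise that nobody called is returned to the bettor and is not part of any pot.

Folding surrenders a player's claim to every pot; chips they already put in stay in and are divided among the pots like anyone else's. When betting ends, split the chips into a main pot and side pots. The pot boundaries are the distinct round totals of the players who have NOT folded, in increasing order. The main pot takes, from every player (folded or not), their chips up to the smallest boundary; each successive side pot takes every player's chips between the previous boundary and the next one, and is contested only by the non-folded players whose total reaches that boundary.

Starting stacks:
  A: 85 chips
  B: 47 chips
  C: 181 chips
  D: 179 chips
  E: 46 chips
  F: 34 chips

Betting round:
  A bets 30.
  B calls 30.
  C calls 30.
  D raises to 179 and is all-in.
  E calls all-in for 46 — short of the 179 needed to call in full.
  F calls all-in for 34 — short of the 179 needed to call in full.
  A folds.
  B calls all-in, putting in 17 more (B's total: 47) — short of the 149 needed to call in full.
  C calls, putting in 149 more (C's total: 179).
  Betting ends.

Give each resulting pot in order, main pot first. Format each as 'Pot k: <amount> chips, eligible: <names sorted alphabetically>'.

Contributions: A=30, B=47, C=179, D=179, E=46, F=34
Folded: A
Pot levels (distinct totals of non-folded players): 34, 46, 47, 179
Layer 1-34: A 30 + B 34 + C 34 + D 34 + E 34 + F 34 = 200 chips; eligible B, C, D, E, F
Layer 35-46: 12 each from B, C, D, E = 12*4 = 48 chips; eligible B, C, D, E
Layer 47-47: 1 each from B, C, D = 1*3 = 3 chips; eligible B, C, D
Layer 48-179: 132 each from C, D = 132*2 = 264 chips; eligible C, D

Pot 1: 200 chips, eligible: B, C, D, E, F
Pot 2: 48 chips, eligible: B, C, D, E
Pot 3: 3 chips, eligible: B, C, D
Pot 4: 264 chips, eligible: C, D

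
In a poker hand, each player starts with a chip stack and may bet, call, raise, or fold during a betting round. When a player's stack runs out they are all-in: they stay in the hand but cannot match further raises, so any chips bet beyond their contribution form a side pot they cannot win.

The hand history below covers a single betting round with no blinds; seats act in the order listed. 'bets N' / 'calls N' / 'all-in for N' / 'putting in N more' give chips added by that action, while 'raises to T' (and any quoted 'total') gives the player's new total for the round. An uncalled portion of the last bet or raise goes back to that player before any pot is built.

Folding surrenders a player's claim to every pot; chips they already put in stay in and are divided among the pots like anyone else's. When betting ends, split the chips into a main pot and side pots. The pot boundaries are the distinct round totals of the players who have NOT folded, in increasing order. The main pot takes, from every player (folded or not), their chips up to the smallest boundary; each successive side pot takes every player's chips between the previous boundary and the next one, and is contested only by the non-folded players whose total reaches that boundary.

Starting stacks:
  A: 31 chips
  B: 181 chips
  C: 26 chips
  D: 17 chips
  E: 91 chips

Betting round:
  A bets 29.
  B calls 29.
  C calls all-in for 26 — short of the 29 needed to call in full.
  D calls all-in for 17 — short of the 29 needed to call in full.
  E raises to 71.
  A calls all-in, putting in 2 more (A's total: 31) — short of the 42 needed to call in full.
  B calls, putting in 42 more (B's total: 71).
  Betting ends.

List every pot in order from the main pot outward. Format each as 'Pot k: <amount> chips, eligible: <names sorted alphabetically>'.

Pot 1: 85 chips, eligible: A, B, C, D, E
Pot 2: 36 chips, eligible: A, B, C, E
Pot 3: 15 chips, eligible: A, B, E
Pot 4: 80 chips, eligible: B, E

Derivation:
Contributions: A=31, B=71, C=26, D=17, E=71
Pot levels (distinct totals of non-folded players): 17, 26, 31, 71
Layer 1-17: 17 each from A, B, C, D, E = 17*5 = 85 chips; eligible A, B, C, D, E
Layer 18-26: 9 each from A, B, C, E = 9*4 = 36 chips; eligible A, B, C, E
Layer 27-31: 5 each from A, B, E = 5*3 = 15 chips; eligible A, B, E
Layer 32-71: 40 each from B, E = 40*2 = 80 chips; eligible B, E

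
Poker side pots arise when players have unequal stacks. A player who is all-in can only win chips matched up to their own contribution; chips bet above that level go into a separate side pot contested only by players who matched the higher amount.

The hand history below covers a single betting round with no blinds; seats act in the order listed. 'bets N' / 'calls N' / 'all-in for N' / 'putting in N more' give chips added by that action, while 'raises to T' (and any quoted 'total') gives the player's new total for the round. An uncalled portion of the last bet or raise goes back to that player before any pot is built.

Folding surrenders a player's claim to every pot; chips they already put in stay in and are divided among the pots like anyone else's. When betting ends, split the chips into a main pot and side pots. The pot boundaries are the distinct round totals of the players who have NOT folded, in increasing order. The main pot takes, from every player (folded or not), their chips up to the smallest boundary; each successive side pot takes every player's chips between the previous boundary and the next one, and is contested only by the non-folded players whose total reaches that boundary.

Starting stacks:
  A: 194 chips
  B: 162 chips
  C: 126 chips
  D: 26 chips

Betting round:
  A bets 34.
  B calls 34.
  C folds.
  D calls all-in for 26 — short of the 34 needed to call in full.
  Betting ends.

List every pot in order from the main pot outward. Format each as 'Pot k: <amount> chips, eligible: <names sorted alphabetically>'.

Pot 1: 78 chips, eligible: A, B, D
Pot 2: 16 chips, eligible: A, B

Derivation:
Contributions: A=34, B=34, D=26
Folded: C
Pot levels (distinct totals of non-folded players): 26, 34
Layer 1-26: 26 each from A, B, D = 26*3 = 78 chips; eligible A, B, D
Layer 27-34: 8 each from A, B = 8*2 = 16 chips; eligible A, B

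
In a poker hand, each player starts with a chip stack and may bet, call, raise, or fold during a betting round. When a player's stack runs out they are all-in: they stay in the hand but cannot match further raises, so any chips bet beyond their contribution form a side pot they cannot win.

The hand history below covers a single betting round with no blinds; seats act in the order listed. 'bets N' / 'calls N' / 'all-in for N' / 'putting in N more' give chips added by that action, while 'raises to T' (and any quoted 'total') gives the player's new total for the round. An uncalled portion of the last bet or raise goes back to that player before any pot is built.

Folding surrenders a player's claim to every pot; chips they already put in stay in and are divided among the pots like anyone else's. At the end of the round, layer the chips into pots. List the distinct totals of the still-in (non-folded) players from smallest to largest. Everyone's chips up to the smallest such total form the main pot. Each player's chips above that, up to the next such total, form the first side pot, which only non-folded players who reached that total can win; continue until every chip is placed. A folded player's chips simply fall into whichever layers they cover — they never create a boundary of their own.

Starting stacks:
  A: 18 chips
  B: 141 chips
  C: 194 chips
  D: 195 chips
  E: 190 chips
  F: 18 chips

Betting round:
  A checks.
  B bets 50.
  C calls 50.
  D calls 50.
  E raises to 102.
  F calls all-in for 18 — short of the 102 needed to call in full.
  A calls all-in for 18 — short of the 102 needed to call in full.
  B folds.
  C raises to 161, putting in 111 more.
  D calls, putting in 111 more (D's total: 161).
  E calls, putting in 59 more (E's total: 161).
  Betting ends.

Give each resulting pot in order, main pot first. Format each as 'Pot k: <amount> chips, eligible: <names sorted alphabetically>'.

Pot 1: 108 chips, eligible: A, C, D, E, F
Pot 2: 461 chips, eligible: C, D, E

Derivation:
Contributions: A=18, B=50, C=161, D=161, E=161, F=18
Folded: B
Pot levels (distinct totals of non-folded players): 18, 161
Layer 1-18: 18 each from A, B, C, D, E, F = 18*6 = 108 chips; eligible A, C, D, E, F
Layer 19-161: B 32 + C 143 + D 143 + E 143 = 461 chips; eligible C, D, E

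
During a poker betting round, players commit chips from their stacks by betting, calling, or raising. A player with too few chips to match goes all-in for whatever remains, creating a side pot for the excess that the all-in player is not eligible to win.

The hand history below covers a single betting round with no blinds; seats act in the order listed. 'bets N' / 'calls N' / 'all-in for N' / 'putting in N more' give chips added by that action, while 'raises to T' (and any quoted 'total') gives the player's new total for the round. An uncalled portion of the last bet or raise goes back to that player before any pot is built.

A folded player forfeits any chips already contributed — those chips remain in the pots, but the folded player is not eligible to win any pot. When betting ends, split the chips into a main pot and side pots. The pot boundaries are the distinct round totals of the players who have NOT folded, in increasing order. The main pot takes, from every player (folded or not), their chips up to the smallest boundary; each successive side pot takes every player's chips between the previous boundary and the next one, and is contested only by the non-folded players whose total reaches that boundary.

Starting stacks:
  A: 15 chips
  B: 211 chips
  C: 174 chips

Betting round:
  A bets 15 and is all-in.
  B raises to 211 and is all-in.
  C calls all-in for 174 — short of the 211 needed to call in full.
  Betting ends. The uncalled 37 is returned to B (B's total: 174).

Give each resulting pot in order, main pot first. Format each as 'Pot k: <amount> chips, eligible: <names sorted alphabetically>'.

Contributions (after 37 returned to B): A=15, B=174, C=174
Pot levels (distinct totals of non-folded players): 15, 174
Layer 1-15: 15 each from A, B, C = 15*3 = 45 chips; eligible A, B, C
Layer 16-174: 159 each from B, C = 159*2 = 318 chips; eligible B, C

Pot 1: 45 chips, eligible: A, B, C
Pot 2: 318 chips, eligible: B, C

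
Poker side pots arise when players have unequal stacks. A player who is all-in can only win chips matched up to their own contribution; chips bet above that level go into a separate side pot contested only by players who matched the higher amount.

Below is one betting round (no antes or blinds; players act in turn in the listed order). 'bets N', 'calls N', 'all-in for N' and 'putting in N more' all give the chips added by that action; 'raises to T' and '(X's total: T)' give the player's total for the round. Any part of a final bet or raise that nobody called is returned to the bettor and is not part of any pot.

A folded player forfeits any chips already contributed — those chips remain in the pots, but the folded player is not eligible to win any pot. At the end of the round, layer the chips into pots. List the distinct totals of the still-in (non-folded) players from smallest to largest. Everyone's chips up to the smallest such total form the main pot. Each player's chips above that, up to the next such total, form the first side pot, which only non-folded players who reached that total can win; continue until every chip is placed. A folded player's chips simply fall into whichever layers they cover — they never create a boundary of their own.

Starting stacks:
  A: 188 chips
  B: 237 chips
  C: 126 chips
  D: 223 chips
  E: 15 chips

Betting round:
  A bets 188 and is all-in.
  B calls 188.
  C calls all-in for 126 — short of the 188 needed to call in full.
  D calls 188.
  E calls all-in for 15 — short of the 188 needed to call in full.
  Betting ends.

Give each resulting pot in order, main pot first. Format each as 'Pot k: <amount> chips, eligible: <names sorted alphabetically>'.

Contributions: A=188, B=188, C=126, D=188, E=15
Pot levels (distinct totals of non-folded players): 15, 126, 188
Layer 1-15: 15 each from A, B, C, D, E = 15*5 = 75 chips; eligible A, B, C, D, E
Layer 16-126: 111 each from A, B, C, D = 111*4 = 444 chips; eligible A, B, C, D
Layer 127-188: 62 each from A, B, D = 62*3 = 186 chips; eligible A, B, D

Pot 1: 75 chips, eligible: A, B, C, D, E
Pot 2: 444 chips, eligible: A, B, C, D
Pot 3: 186 chips, eligible: A, B, D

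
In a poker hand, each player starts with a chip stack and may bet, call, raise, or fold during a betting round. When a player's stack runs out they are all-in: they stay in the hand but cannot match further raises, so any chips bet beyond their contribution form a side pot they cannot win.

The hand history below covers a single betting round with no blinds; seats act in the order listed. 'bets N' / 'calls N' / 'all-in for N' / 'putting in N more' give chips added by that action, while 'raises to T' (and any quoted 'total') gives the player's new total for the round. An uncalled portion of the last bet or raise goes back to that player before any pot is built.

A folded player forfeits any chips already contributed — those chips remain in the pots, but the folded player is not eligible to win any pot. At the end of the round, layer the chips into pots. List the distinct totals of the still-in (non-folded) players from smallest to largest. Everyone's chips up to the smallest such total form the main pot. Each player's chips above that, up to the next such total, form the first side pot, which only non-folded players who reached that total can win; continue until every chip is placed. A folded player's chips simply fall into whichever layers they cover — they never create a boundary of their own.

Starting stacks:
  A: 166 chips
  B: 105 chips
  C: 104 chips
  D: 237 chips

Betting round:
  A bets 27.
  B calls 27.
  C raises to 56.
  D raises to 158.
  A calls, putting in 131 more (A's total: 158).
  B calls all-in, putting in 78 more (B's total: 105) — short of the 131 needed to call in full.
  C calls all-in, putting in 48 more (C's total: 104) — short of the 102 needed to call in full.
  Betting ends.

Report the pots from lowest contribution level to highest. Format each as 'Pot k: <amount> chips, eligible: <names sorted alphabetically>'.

Pot 1: 416 chips, eligible: A, B, C, D
Pot 2: 3 chips, eligible: A, B, D
Pot 3: 106 chips, eligible: A, D

Derivation:
Contributions: A=158, B=105, C=104, D=158
Pot levels (distinct totals of non-folded players): 104, 105, 158
Layer 1-104: 104 each from A, B, C, D = 104*4 = 416 chips; eligible A, B, C, D
Layer 105-105: 1 each from A, B, D = 1*3 = 3 chips; eligible A, B, D
Layer 106-158: 53 each from A, D = 53*2 = 106 chips; eligible A, D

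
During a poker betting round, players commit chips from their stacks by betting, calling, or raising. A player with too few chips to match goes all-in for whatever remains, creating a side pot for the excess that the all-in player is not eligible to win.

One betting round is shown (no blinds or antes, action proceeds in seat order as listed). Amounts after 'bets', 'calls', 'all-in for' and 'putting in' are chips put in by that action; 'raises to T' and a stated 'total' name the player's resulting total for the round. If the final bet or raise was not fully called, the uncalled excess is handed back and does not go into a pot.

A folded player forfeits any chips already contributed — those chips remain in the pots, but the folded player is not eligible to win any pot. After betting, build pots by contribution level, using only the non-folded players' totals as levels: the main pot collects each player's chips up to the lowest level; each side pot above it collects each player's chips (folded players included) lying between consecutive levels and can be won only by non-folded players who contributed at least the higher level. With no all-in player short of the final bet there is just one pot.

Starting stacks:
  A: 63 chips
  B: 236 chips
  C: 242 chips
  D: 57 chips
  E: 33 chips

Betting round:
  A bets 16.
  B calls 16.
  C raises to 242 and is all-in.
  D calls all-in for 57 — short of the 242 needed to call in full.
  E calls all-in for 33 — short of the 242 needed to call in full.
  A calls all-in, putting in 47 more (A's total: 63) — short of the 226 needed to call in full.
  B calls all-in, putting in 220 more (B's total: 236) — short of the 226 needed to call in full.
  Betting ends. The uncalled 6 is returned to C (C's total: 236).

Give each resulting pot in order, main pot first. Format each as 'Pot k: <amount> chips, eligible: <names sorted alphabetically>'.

Contributions (after 6 returned to C): A=63, B=236, C=236, D=57, E=33
Pot levels (distinct totals of non-folded players): 33, 57, 63, 236
Layer 1-33: 33 each from A, B, C, D, E = 33*5 = 165 chips; eligible A, B, C, D, E
Layer 34-57: 24 each from A, B, C, D = 24*4 = 96 chips; eligible A, B, C, D
Layer 58-63: 6 each from A, B, C = 6*3 = 18 chips; eligible A, B, C
Layer 64-236: 173 each from B, C = 173*2 = 346 chips; eligible B, C

Pot 1: 165 chips, eligible: A, B, C, D, E
Pot 2: 96 chips, eligible: A, B, C, D
Pot 3: 18 chips, eligible: A, B, C
Pot 4: 346 chips, eligible: B, C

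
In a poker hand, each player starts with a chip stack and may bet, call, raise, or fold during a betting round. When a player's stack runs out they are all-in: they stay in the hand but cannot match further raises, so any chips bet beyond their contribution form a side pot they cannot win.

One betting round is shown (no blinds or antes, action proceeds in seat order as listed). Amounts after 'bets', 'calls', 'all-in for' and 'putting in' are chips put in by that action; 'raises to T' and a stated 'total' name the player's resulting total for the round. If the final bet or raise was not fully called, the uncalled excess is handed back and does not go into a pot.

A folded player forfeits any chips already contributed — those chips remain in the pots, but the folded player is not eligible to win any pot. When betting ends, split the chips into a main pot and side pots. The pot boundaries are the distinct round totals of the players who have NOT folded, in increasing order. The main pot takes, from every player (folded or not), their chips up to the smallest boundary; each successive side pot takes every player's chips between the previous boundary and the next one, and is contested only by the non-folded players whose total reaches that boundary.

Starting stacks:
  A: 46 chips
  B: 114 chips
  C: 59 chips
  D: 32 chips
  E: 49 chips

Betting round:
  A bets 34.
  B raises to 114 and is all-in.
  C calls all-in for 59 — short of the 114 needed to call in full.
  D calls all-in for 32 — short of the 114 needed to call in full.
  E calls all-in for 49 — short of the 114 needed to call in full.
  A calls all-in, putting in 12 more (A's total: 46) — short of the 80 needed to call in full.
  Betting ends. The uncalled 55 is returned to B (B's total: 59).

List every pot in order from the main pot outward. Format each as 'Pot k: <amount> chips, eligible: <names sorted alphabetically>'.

Pot 1: 160 chips, eligible: A, B, C, D, E
Pot 2: 56 chips, eligible: A, B, C, E
Pot 3: 9 chips, eligible: B, C, E
Pot 4: 20 chips, eligible: B, C

Derivation:
Contributions (after 55 returned to B): A=46, B=59, C=59, D=32, E=49
Pot levels (distinct totals of non-folded players): 32, 46, 49, 59
Layer 1-32: 32 each from A, B, C, D, E = 32*5 = 160 chips; eligible A, B, C, D, E
Layer 33-46: 14 each from A, B, C, E = 14*4 = 56 chips; eligible A, B, C, E
Layer 47-49: 3 each from B, C, E = 3*3 = 9 chips; eligible B, C, E
Layer 50-59: 10 each from B, C = 10*2 = 20 chips; eligible B, C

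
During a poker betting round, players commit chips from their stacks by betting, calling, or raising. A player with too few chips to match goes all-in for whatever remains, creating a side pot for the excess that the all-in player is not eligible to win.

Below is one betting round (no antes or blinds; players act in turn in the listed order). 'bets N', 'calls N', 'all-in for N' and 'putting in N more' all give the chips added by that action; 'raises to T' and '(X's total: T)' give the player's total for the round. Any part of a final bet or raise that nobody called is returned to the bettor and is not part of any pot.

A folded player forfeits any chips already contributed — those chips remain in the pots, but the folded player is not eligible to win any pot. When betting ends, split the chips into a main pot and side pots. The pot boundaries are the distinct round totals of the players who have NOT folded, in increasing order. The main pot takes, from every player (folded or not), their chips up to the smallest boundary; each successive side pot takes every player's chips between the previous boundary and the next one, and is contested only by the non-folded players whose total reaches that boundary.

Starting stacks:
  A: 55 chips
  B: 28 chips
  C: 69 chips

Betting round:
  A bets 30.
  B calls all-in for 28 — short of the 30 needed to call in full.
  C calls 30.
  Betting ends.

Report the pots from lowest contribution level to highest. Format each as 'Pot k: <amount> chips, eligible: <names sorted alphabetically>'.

Contributions: A=30, B=28, C=30
Pot levels (distinct totals of non-folded players): 28, 30
Layer 1-28: 28 each from A, B, C = 28*3 = 84 chips; eligible A, B, C
Layer 29-30: 2 each from A, C = 2*2 = 4 chips; eligible A, C

Pot 1: 84 chips, eligible: A, B, C
Pot 2: 4 chips, eligible: A, C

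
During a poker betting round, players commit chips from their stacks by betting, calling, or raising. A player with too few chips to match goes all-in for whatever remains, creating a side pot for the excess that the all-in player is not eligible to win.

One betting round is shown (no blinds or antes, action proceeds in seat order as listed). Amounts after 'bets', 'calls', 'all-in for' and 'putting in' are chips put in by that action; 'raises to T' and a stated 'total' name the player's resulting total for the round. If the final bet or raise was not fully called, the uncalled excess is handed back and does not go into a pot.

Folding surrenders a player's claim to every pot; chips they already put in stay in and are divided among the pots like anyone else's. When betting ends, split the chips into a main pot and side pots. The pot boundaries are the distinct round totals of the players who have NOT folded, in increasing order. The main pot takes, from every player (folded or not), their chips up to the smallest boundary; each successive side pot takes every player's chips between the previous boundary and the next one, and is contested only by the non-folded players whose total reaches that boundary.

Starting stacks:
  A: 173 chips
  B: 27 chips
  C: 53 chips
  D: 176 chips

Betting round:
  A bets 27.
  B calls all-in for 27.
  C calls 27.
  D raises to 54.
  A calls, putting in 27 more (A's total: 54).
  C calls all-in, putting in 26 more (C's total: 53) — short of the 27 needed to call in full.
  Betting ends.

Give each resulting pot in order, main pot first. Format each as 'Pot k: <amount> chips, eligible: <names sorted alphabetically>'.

Contributions: A=54, B=27, C=53, D=54
Pot levels (distinct totals of non-folded players): 27, 53, 54
Layer 1-27: 27 each from A, B, C, D = 27*4 = 108 chips; eligible A, B, C, D
Layer 28-53: 26 each from A, C, D = 26*3 = 78 chips; eligible A, C, D
Layer 54-54: 1 each from A, D = 1*2 = 2 chips; eligible A, D

Pot 1: 108 chips, eligible: A, B, C, D
Pot 2: 78 chips, eligible: A, C, D
Pot 3: 2 chips, eligible: A, D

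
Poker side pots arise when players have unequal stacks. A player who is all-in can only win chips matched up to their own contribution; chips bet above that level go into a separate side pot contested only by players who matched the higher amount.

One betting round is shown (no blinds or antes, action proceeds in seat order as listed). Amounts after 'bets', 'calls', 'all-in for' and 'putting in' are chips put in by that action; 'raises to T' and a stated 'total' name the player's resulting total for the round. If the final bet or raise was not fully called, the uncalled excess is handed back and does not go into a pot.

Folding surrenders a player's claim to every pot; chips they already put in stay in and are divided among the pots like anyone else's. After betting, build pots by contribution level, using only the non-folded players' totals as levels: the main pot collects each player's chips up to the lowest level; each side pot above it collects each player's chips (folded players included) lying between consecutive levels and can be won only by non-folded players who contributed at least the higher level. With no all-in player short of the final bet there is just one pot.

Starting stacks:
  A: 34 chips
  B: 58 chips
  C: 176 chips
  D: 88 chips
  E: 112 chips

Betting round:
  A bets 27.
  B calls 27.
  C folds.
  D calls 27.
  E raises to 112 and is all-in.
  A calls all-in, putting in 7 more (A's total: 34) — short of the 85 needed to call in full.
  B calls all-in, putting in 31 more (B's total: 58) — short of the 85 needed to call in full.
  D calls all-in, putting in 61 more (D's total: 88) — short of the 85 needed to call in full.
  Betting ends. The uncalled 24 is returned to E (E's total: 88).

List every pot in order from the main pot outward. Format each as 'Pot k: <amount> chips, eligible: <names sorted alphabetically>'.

Pot 1: 136 chips, eligible: A, B, D, E
Pot 2: 72 chips, eligible: B, D, E
Pot 3: 60 chips, eligible: D, E

Derivation:
Contributions (after 24 returned to E): A=34, B=58, D=88, E=88
Folded: C
Pot levels (distinct totals of non-folded players): 34, 58, 88
Layer 1-34: 34 each from A, B, D, E = 34*4 = 136 chips; eligible A, B, D, E
Layer 35-58: 24 each from B, D, E = 24*3 = 72 chips; eligible B, D, E
Layer 59-88: 30 each from D, E = 30*2 = 60 chips; eligible D, E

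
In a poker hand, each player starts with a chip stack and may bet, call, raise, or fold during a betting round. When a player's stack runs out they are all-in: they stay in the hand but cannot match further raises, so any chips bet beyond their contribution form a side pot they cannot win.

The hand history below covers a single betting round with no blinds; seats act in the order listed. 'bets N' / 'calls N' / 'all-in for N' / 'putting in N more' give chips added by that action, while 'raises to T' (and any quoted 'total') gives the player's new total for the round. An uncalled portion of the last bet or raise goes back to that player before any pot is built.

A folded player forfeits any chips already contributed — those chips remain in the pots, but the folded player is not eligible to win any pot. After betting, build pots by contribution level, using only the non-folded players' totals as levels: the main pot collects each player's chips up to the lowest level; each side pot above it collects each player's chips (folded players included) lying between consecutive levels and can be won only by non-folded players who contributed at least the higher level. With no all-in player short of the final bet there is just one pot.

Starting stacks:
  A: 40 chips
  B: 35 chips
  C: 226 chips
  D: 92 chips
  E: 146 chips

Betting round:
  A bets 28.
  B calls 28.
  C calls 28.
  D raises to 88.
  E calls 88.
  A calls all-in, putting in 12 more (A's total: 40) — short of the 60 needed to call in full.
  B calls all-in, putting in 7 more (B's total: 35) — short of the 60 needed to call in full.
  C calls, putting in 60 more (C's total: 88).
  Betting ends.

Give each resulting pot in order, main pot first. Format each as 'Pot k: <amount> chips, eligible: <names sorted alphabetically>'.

Contributions: A=40, B=35, C=88, D=88, E=88
Pot levels (distinct totals of non-folded players): 35, 40, 88
Layer 1-35: 35 each from A, B, C, D, E = 35*5 = 175 chips; eligible A, B, C, D, E
Layer 36-40: 5 each from A, C, D, E = 5*4 = 20 chips; eligible A, C, D, E
Layer 41-88: 48 each from C, D, E = 48*3 = 144 chips; eligible C, D, E

Pot 1: 175 chips, eligible: A, B, C, D, E
Pot 2: 20 chips, eligible: A, C, D, E
Pot 3: 144 chips, eligible: C, D, E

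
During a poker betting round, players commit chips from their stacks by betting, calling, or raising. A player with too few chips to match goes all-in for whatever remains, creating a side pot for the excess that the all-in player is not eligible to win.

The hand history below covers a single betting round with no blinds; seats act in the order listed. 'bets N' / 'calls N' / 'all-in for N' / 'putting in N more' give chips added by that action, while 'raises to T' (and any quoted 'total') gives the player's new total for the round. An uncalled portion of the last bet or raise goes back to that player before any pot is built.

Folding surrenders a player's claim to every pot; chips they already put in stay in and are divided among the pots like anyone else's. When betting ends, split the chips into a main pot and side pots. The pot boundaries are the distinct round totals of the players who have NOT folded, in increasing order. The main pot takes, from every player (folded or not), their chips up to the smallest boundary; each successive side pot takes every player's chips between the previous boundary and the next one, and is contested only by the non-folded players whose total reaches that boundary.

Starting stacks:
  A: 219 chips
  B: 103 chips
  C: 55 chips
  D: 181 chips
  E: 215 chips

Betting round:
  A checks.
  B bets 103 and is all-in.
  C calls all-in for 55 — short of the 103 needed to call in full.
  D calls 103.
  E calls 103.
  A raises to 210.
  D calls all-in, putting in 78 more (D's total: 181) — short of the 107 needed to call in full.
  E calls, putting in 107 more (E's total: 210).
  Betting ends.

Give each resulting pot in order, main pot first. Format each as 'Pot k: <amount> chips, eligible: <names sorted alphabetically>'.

Contributions: A=210, B=103, C=55, D=181, E=210
Pot levels (distinct totals of non-folded players): 55, 103, 181, 210
Layer 1-55: 55 each from A, B, C, D, E = 55*5 = 275 chips; eligible A, B, C, D, E
Layer 56-103: 48 each from A, B, D, E = 48*4 = 192 chips; eligible A, B, D, E
Layer 104-181: 78 each from A, D, E = 78*3 = 234 chips; eligible A, D, E
Layer 182-210: 29 each from A, E = 29*2 = 58 chips; eligible A, E

Pot 1: 275 chips, eligible: A, B, C, D, E
Pot 2: 192 chips, eligible: A, B, D, E
Pot 3: 234 chips, eligible: A, D, E
Pot 4: 58 chips, eligible: A, E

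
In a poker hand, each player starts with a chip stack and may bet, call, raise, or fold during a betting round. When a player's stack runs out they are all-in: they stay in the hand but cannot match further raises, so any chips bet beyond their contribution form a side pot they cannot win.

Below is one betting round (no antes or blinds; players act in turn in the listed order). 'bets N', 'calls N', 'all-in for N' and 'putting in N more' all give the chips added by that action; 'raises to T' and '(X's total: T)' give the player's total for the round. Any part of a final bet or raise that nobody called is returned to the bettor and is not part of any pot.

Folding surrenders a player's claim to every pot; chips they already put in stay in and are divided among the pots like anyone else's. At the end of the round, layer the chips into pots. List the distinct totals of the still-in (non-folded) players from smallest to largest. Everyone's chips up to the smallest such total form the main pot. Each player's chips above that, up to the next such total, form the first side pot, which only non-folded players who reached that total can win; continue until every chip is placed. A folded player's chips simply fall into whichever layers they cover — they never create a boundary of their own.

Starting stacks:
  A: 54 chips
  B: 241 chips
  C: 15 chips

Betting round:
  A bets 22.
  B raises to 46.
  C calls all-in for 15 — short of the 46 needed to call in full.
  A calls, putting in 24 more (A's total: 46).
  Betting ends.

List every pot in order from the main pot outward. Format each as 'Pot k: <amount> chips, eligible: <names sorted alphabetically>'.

Pot 1: 45 chips, eligible: A, B, C
Pot 2: 62 chips, eligible: A, B

Derivation:
Contributions: A=46, B=46, C=15
Pot levels (distinct totals of non-folded players): 15, 46
Layer 1-15: 15 each from A, B, C = 15*3 = 45 chips; eligible A, B, C
Layer 16-46: 31 each from A, B = 31*2 = 62 chips; eligible A, B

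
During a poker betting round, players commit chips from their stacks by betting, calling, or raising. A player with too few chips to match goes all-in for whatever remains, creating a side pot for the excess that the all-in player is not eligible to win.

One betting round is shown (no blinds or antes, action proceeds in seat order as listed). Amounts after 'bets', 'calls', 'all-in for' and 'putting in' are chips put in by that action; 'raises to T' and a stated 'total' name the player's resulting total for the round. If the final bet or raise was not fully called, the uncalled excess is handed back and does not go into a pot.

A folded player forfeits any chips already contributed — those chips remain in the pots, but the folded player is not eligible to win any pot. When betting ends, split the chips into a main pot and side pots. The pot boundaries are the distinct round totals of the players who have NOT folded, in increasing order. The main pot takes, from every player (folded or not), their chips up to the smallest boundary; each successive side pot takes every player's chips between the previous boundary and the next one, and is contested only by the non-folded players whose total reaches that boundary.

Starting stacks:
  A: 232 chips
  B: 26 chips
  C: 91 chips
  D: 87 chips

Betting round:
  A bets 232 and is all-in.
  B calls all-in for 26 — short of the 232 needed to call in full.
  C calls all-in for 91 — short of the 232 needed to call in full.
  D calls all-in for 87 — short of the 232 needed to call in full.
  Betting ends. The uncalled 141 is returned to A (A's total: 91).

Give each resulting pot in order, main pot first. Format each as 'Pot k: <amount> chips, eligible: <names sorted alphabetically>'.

Contributions (after 141 returned to A): A=91, B=26, C=91, D=87
Pot levels (distinct totals of non-folded players): 26, 87, 91
Layer 1-26: 26 each from A, B, C, D = 26*4 = 104 chips; eligible A, B, C, D
Layer 27-87: 61 each from A, C, D = 61*3 = 183 chips; eligible A, C, D
Layer 88-91: 4 each from A, C = 4*2 = 8 chips; eligible A, C

Pot 1: 104 chips, eligible: A, B, C, D
Pot 2: 183 chips, eligible: A, C, D
Pot 3: 8 chips, eligible: A, C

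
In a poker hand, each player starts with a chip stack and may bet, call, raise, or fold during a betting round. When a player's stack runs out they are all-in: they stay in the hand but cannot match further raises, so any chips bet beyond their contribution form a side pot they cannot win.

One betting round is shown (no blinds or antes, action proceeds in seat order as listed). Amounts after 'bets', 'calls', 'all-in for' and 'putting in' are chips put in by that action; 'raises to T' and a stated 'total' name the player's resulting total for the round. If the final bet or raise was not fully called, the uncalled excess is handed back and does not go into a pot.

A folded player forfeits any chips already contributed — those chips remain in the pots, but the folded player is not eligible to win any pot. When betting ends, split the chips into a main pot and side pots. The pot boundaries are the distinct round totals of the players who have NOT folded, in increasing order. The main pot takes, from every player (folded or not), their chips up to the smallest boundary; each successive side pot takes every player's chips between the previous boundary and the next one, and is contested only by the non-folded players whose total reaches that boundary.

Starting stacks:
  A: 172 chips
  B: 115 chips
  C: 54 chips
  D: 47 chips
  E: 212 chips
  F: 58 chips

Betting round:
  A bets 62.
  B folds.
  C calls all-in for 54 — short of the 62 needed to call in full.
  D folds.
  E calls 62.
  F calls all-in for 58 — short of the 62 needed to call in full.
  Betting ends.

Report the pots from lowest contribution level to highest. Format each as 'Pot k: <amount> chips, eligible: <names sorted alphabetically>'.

Contributions: A=62, C=54, E=62, F=58
Folded: B, D
Pot levels (distinct totals of non-folded players): 54, 58, 62
Layer 1-54: 54 each from A, C, E, F = 54*4 = 216 chips; eligible A, C, E, F
Layer 55-58: 4 each from A, E, F = 4*3 = 12 chips; eligible A, E, F
Layer 59-62: 4 each from A, E = 4*2 = 8 chips; eligible A, E

Pot 1: 216 chips, eligible: A, C, E, F
Pot 2: 12 chips, eligible: A, E, F
Pot 3: 8 chips, eligible: A, E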